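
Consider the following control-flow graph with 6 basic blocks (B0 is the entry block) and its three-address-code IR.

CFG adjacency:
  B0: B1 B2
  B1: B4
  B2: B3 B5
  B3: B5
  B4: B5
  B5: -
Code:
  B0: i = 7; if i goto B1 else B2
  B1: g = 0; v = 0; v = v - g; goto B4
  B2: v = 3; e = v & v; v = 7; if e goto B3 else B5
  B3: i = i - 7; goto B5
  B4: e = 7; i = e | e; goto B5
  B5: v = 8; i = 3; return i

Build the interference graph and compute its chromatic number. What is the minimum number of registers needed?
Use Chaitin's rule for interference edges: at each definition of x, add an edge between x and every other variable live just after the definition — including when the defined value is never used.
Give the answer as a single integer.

Answer: 3

Working:
Per-block:
  B0: def={i} ue=∅
  B1: def={g,v} ue=∅
  B2: def={e,v} ue=∅
  B3: def={i} ue={i}
  B4: def={e,i} ue=∅
  B5: def={i,v} ue=∅

Live sets:
  live B0: ∅→{i}
  live B1: ∅→∅
  live B2: {i}→{i}
  live B3: {i}→∅
  live B4: ∅→∅
  live B5: ∅→∅

Conflict graph:
  e: {i,v}
  g: {v}
  i: {e,v}
  v: {e,g,i}

Chromatic number:
  clique {e,i,v} ⇒ need ≥ 3
  3-colouring: R0={v}  R1={e,g}  R2={i}
  χ = 3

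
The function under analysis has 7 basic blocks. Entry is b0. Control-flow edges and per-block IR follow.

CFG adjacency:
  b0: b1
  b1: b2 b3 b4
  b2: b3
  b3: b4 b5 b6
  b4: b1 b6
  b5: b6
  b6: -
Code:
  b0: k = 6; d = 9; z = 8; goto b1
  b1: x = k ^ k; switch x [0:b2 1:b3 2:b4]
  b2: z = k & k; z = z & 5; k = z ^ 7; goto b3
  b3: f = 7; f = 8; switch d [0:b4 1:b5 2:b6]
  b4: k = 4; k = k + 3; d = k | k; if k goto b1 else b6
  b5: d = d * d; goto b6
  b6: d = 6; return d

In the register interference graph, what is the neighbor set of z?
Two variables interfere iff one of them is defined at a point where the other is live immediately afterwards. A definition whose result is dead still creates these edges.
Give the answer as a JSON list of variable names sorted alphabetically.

Block summaries:
  b0: def={d,k,z} ue=∅
  b1: def={x} ue={k}
  b2: def={k,z} ue={k}
  b3: def={f} ue={d}
  b4: def={d,k} ue=∅
  b5: def={d} ue={d}
  b6: def={d} ue=∅

Live sets:
  b0 li=∅ lo={d,k}
  b1 li={d,k} lo={d,k}
  b2 li={d,k} lo={d}
  b3 li={d} lo={d}
  b4 li=∅ lo={d,k}
  b5 li={d} lo=∅
  b6 li=∅ lo=∅

Interfere edges:
  d — {f,k,x,z}
  f — {d}
  k — {d,x,z}
  x — {d,k}
  z — {d,k}

N(z) = ["d", "k"]

Answer: ["d", "k"]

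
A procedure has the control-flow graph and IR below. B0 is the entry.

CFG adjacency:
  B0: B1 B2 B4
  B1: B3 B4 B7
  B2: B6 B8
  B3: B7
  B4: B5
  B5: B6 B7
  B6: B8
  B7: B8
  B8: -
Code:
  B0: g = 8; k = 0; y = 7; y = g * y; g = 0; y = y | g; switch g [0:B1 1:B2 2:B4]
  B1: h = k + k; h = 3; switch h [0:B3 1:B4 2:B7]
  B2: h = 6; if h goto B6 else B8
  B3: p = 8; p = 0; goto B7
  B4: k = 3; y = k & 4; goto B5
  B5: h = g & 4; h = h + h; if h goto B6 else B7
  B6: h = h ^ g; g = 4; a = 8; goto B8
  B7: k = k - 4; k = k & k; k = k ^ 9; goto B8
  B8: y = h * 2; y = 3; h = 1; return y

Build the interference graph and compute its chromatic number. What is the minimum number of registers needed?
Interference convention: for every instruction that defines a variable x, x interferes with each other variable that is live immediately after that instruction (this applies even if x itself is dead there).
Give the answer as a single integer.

Block summaries:
  B0: {g,k,y} / ∅
  B1: {h} / {k}
  B2: {h} / ∅
  B3: {p} / ∅
  B4: {k,y} / ∅
  B5: {h} / {g}
  B6: {a,g,h} / {g,h}
  B7: {k} / {k}
  B8: {h,y} / {h}

Live sets:
  B0: in=∅ out={g,k}
  B1: in={g,k} out={g,h,k}
  B2: in={g} out={g,h}
  B3: in={h,k} out={h,k}
  B4: in={g} out={g,k}
  B5: in={g,k} out={g,h,k}
  B6: in={g,h} out={h}
  B7: in={h,k} out={h}
  B8: in={h} out=∅

Interfere edges:
  a — {h}
  g — {h,k,y}
  h — {a,g,k,p,y}
  k — {g,h,p,y}
  p — {h,k}
  y — {g,h,k}

Colouring:
  clique {g,h,k,y} ⇒ need ≥ 4
  4-colouring: c0={h}  c1={a,k}  c2={g,p}  c3={y}
  χ = 4

Answer: 4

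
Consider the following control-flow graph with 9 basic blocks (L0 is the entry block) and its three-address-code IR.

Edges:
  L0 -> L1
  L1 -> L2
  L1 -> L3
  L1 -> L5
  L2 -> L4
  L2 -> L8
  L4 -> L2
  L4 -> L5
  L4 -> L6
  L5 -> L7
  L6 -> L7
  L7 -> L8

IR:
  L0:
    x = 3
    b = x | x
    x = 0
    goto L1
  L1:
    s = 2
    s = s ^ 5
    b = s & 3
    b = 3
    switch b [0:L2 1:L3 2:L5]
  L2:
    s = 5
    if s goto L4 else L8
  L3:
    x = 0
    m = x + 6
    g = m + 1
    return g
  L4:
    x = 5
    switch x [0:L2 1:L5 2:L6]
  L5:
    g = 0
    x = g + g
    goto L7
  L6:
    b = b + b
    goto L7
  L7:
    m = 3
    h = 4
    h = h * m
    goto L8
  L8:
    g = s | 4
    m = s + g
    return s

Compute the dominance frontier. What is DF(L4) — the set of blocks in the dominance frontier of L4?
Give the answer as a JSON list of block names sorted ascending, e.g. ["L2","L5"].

Answer: ["L2", "L5", "L7"]

Analysis:
idom tree: L1←L0 L2←L1 L3←L1 L4←L2 L5←L1 L6←L4 L7←L1 L8←L1
Join-block Dom:
  L2: preds {L1,L4}: {L0,L1} ∩ {L0,L1,L2,L4} = {L0,L1}; idom=L1
  L5: preds {L1,L4}: {L0,L1} ∩ {L0,L1,L2,L4} = {L0,L1}; idom=L1
  L7: preds {L5,L6}: {L0,L1,L5} ∩ {L0,L1,L2,L4,L6} = {L0,L1}; idom=L1
  L8: preds {L2,L7}: {L0,L1,L2} ∩ {L0,L1,L7} = {L0,L1}; idom=L1

Frontier:
  L2←L1: walk · to L1
  L2←L4: walk L4→L2 to L1
  L5←L1: walk · to L1
  L5←L4: walk L4→L2 to L1
  L7←L5: walk L5 to L1
  L7←L6: walk L6→L4→L2 to L1
  L8←L2: walk L2 to L1
  L8←L7: walk L7 to L1
  L0 → ∅
  L1 → ∅
  L2 → {L2,L5,L7,L8}
  L3 → ∅
  L4 → {L2,L5,L7}
  L5 → {L7}
  L6 → {L7}
  L7 → {L8}
  L8 → ∅

DF(L4) = ["L2", "L5", "L7"]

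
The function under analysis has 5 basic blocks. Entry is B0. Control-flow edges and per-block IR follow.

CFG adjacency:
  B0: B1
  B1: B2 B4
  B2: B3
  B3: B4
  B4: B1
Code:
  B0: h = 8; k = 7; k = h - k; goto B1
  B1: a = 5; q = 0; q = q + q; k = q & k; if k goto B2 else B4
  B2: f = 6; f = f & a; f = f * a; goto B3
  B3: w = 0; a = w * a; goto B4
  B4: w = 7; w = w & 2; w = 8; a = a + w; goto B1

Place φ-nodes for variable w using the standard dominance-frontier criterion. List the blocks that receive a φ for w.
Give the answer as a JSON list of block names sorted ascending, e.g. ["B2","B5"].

idom tree: B1←B0 B2←B1 B3←B2 B4←B1
Dom at joins:
  B1: preds {B0,B4}: {B0} ∩ {B0,B1,B4} = {B0}; idom=B0
  B4: preds {B1,B3}: {B0,B1} ∩ {B0,B1,B2,B3} = {B0,B1}; idom=B1

DF walk-up:
  join B1 pred B0: · stop@B0
  join B1 pred B4: B4→B1 stop@B0
  join B4 pred B1: · stop@B1
  join B4 pred B3: B3→B2 stop@B1
  B0 → ∅
  B1 → {B1}
  B2 → {B4}
  B3 → {B4}
  B4 → {B1}

φ for w: defs {B3,B4}
  DF⁺ = {B1,B4}

Answer: ["B1", "B4"]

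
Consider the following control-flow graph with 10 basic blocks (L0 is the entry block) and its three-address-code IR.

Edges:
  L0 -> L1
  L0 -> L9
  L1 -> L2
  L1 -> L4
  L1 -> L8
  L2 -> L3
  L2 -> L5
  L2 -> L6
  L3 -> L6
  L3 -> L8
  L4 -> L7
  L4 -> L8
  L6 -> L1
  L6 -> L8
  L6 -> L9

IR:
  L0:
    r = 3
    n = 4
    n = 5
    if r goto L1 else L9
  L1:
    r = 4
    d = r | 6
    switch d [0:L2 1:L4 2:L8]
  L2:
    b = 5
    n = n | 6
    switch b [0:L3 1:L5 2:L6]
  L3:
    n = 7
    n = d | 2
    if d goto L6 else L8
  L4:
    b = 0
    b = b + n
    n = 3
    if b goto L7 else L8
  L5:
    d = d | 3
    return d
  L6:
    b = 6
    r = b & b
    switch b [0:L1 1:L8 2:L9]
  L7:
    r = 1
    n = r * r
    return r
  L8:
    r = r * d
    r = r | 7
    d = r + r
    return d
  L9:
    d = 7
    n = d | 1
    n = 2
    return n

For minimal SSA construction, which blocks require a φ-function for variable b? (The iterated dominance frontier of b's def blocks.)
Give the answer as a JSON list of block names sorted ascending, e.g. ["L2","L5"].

Answer: ["L1", "L8", "L9"]

Derivation:
idom tree: L1←L0 L2←L1 L3←L2 L4←L1 L5←L2 L6←L2 L7←L4 L8←L1 L9←L0
Join-block Dom:
  L1: preds {L0,L6}: {L0} ∩ {L0,L1,L2,L6} = {L0}; idom=L0
  L6: preds {L2,L3}: {L0,L1,L2} ∩ {L0,L1,L2,L3} = {L0,L1,L2}; idom=L2
  L8: preds {L1,L3,L4,L6}: {L0,L1} ∩ {L0,L1,L2,L3} ∩ {L0,L1,L4} ∩ {L0,L1,L2,L6} = {L0,L1}; idom=L1
  L9: preds {L0,L6}: {L0} ∩ {L0,L1,L2,L6} = {L0}; idom=L0

DF derivation:
  join L1 pred L0: · stop@L0
  join L1 pred L6: L6→L2→L1 stop@L0
  join L6 pred L2: · stop@L2
  join L6 pred L3: L3 stop@L2
  join L8 pred L1: · stop@L1
  join L8 pred L3: L3→L2 stop@L1
  join L8 pred L4: L4 stop@L1
  join L8 pred L6: L6→L2 stop@L1
  join L9 pred L0: · stop@L0
  join L9 pred L6: L6→L2→L1 stop@L0
  DF(L0)=∅
  DF(L1)={L1,L9}
  DF(L2)={L1,L8,L9}
  DF(L3)={L6,L8}
  DF(L4)={L8}
  DF(L5)=∅
  DF(L6)={L1,L8,L9}
  DF(L7)=∅
  DF(L8)=∅
  DF(L9)=∅

φ for b: defs {L2,L4,L6}
  DF⁺ = {L1,L8,L9}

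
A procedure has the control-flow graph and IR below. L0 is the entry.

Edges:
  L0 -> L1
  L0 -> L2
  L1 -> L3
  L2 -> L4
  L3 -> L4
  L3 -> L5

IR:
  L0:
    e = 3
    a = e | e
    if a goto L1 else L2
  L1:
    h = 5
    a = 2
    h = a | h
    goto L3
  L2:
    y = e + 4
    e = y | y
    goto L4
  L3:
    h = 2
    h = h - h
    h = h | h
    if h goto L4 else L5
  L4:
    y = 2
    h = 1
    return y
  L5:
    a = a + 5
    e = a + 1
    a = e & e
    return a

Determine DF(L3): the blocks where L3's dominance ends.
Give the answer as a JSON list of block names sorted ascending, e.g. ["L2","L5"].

Answer: ["L4"]

Derivation:
idom tree: L1←L0 L2←L0 L3←L1 L4←L0 L5←L3
Dom at joins:
  L4: preds {L2,L3}: {L0,L2} ∩ {L0,L1,L3} = {L0}; idom=L0

DF derivation:
  join L4 pred L2: L2 stop@L0
  join L4 pred L3: L3→L1 stop@L0
  L0: DF=∅
  L1: DF={L4}
  L2: DF={L4}
  L3: DF={L4}
  L4: DF=∅
  L5: DF=∅

DF(L3) = ["L4"]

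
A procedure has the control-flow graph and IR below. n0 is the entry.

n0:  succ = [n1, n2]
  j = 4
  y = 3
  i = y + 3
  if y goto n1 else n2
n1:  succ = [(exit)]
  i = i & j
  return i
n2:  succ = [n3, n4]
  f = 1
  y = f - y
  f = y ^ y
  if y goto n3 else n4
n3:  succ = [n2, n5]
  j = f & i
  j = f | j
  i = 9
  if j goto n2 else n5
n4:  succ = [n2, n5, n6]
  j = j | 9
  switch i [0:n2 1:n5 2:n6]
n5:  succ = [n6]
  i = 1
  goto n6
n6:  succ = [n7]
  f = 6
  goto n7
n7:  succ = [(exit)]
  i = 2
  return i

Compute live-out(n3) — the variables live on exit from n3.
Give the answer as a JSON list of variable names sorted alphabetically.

Answer: ["i", "j", "y"]

Analysis:
Per-block:
  n0 def {i,j,y} use ∅
  n1 def {i} use {i,j}
  n2 def {f,y} use {y}
  n3 def {i,j} use {f,i}
  n4 def {j} use {i,j}
  n5 def {i} use ∅
  n6 def {f} use ∅
  n7 def {i} use ∅

Liveness:
  live n0: ∅→{i,j,y}
  live n1: {i,j}→∅
  live n2: {i,j,y}→{f,i,j,y}
  live n3: {f,i,y}→{i,j,y}
  live n4: {i,j,y}→{i,j,y}
  live n5: ∅→∅
  live n6: ∅→∅
  live n7: ∅→∅

live-out(n3) = ["i", "j", "y"]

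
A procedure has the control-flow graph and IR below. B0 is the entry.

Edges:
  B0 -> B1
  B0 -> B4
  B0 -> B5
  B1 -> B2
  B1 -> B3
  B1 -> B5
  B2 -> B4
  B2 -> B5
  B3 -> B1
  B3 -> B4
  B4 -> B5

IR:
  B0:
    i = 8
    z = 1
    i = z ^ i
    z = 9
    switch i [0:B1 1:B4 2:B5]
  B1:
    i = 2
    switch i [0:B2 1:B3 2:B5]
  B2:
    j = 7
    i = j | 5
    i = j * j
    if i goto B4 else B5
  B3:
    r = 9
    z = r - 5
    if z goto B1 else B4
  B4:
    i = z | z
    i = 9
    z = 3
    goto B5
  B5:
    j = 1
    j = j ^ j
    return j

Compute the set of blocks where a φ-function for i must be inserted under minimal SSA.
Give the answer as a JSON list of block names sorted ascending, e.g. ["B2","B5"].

Answer: ["B1", "B4", "B5"]

Working:
idom tree: B1←B0 B2←B1 B3←B1 B4←B0 B5←B0
Dom∩ at merges:
  B1: preds {B0,B3}: {B0} ∩ {B0,B1,B3} = {B0}; idom=B0
  B4: preds {B0,B2,B3}: {B0} ∩ {B0,B1,B2} ∩ {B0,B1,B3} = {B0}; idom=B0
  B5: preds {B0,B1,B2,B4}: {B0} ∩ {B0,B1} ∩ {B0,B1,B2} ∩ {B0,B4} = {B0}; idom=B0

DF walk-up:
  join B1 pred B0: · stop@B0
  join B1 pred B3: B3→B1 stop@B0
  join B4 pred B0: · stop@B0
  join B4 pred B2: B2→B1 stop@B0
  join B4 pred B3: B3→B1 stop@B0
  join B5 pred B0: · stop@B0
  join B5 pred B1: B1 stop@B0
  join B5 pred B2: B2→B1 stop@B0
  join B5 pred B4: B4 stop@B0
  DF(B0)=∅
  DF(B1)={B1,B4,B5}
  DF(B2)={B4,B5}
  DF(B3)={B1,B4}
  DF(B4)={B5}
  DF(B5)=∅

φ for i: defs {B0,B1,B2,B4}
  DF⁺ = {B1,B4,B5}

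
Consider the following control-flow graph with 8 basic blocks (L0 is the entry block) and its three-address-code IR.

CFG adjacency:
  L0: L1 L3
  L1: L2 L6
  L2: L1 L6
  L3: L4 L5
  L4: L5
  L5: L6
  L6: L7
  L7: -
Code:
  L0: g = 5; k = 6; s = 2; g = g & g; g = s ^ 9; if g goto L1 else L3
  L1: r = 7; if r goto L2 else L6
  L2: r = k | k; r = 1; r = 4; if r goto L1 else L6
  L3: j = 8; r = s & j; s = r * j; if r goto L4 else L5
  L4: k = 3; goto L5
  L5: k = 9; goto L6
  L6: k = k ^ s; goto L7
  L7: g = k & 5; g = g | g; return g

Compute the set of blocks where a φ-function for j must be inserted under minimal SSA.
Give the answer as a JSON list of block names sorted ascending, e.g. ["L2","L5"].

Answer: ["L6"]

Working:
idom tree: L1←L0 L2←L1 L3←L0 L4←L3 L5←L3 L6←L0 L7←L6
Dom∩ at merges:
  L1: preds {L0,L2}: {L0} ∩ {L0,L1,L2} = {L0}; idom=L0
  L5: preds {L3,L4}: {L0,L3} ∩ {L0,L3,L4} = {L0,L3}; idom=L3
  L6: preds {L1,L2,L5}: {L0,L1} ∩ {L0,L1,L2} ∩ {L0,L3,L5} = {L0}; idom=L0

DF walk-up:
  join L1 pred L0: · stop@L0
  join L1 pred L2: L2→L1 stop@L0
  join L5 pred L3: · stop@L3
  join L5 pred L4: L4 stop@L3
  join L6 pred L1: L1 stop@L0
  join L6 pred L2: L2→L1 stop@L0
  join L6 pred L5: L5→L3 stop@L0
  L0 → ∅
  L1 → {L1,L6}
  L2 → {L1,L6}
  L3 → {L6}
  L4 → {L5}
  L5 → {L6}
  L6 → ∅
  L7 → ∅

φ for j: defs {L3}
  DF⁺ = {L6}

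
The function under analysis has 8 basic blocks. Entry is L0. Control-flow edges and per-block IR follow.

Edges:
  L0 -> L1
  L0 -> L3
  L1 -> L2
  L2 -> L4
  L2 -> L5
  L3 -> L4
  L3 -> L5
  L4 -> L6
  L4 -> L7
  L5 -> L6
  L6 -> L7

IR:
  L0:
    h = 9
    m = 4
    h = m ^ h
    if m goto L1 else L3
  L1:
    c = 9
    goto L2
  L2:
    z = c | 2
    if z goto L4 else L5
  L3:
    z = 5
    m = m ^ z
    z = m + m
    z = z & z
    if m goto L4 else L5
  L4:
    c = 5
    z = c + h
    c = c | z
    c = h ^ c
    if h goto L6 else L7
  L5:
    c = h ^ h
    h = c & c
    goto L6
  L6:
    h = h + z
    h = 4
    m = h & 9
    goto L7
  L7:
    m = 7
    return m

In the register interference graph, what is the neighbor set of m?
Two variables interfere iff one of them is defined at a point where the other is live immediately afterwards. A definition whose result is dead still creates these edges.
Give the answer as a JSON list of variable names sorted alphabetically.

Block summaries:
  L0: def={h,m} ue=∅
  L1: def={c} ue=∅
  L2: def={z} ue={c}
  L3: def={m,z} ue={m}
  L4: def={c,z} ue={h}
  L5: def={c,h} ue={h}
  L6: def={h,m} ue={h,z}
  L7: def={m} ue=∅

Backward fixpoint:
  live L0: ∅→{h,m}
  live L1: {h}→{c,h}
  live L2: {c,h}→{h,z}
  live L3: {h,m}→{h,z}
  live L4: {h}→{h,z}
  live L5: {h,z}→{h,z}
  live L6: {h,z}→∅
  live L7: ∅→∅

Interference:
  c↔{h,z}
  h↔{c,m,z}
  m↔{h,z}
  z↔{c,h,m}

N(m) = ["h", "z"]

Answer: ["h", "z"]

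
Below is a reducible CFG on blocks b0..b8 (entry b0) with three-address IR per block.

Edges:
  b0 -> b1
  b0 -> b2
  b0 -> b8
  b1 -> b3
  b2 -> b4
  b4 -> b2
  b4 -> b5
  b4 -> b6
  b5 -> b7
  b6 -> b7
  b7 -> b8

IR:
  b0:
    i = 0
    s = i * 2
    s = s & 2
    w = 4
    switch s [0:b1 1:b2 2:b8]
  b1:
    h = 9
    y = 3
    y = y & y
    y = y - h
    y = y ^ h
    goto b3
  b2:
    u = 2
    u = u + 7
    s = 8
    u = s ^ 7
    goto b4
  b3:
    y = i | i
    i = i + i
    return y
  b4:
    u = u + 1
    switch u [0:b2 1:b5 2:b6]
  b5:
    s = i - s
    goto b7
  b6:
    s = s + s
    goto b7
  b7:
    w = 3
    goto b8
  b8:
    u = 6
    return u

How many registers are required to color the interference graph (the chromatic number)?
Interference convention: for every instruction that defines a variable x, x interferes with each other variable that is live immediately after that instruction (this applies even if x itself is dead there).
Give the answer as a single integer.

Block summaries:
  b0: def={i,s,w} ue=∅
  b1: def={h,y} ue=∅
  b2: def={s,u} ue=∅
  b3: def={i,y} ue={i}
  b4: def={u} ue={u}
  b5: def={s} ue={i,s}
  b6: def={s} ue={s}
  b7: def={w} ue=∅
  b8: def={u} ue=∅

Live sets:
  b0 li=∅ lo={i}
  b1 li={i} lo={i}
  b2 li={i} lo={i,s,u}
  b3 li={i} lo=∅
  b4 li={i,s,u} lo={i,s}
  b5 li={i,s} lo=∅
  b6 li={s} lo=∅
  b7 li=∅ lo=∅
  b8 li=∅ lo=∅

Interfere edges:
  h: {i,y}
  i: {h,s,u,w,y}
  s: {i,u,w}
  u: {i,s}
  w: {i,s}
  y: {h,i}

Chromatic number:
  lower bound: {h,i,y} mutually conflict ⇒ χ ≥ 3
  3-colouring: R0={i}  R1={h,s}  R2={u,w,y}
  χ = 3

Answer: 3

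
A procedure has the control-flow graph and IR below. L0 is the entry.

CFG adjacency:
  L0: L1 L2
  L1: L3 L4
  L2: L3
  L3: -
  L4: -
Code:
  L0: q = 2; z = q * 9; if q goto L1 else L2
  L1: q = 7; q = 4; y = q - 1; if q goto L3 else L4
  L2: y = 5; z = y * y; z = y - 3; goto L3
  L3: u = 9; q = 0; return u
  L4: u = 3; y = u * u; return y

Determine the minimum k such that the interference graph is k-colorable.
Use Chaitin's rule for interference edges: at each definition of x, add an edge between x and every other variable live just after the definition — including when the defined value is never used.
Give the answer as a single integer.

def/use:
  L0: {q,z} / ∅
  L1: {q,y} / ∅
  L2: {y,z} / ∅
  L3: {q,u} / ∅
  L4: {u,y} / ∅

Live sets:
  L0 li=∅ lo=∅
  L1 li=∅ lo=∅
  L2 li=∅ lo=∅
  L3 li=∅ lo=∅
  L4 li=∅ lo=∅

Interfere edges:
  q: {u,y,z}
  u: {q}
  y: {q,z}
  z: {q,y}

Chromatic number:
  {q,y,z} pairwise interfere (3-clique) ⇒ χ ≥ 3
  assign q→R0 u→R1 y→R1 z→R2 — no edge inside a register ⇒ χ ≤ 3
  χ = 3

Answer: 3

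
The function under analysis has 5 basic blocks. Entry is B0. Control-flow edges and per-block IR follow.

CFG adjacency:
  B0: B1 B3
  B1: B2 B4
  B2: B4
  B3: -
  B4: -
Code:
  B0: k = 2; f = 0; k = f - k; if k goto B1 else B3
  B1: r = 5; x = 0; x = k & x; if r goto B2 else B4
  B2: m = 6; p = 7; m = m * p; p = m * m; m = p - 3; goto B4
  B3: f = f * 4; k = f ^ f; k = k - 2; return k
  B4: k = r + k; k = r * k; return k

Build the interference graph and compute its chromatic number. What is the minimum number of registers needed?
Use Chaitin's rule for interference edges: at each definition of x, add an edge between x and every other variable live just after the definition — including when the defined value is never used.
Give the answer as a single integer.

Answer: 4

Analysis:
Per-block:
  B0: def={f,k} ue=∅
  B1: def={r,x} ue={k}
  B2: def={m,p} ue=∅
  B3: def={f,k} ue={f}
  B4: def={k} ue={k,r}

Liveness:
  B0: in=∅ out={f,k}
  B1: in={k} out={k,r}
  B2: in={k,r} out={k,r}
  B3: in={f} out=∅
  B4: in={k,r} out=∅

Interfere edges:
  f: {k}
  k: {f,m,p,r,x}
  m: {k,p,r}
  p: {k,m,r}
  r: {k,m,p,x}
  x: {k,r}

Registers:
  clique {k,m,p,r} ⇒ need ≥ 4
  assign f→c1 k→c0 m→c2 p→c3 r→c1 x→c2 — no edge inside a register ⇒ χ ≤ 4
  χ = 4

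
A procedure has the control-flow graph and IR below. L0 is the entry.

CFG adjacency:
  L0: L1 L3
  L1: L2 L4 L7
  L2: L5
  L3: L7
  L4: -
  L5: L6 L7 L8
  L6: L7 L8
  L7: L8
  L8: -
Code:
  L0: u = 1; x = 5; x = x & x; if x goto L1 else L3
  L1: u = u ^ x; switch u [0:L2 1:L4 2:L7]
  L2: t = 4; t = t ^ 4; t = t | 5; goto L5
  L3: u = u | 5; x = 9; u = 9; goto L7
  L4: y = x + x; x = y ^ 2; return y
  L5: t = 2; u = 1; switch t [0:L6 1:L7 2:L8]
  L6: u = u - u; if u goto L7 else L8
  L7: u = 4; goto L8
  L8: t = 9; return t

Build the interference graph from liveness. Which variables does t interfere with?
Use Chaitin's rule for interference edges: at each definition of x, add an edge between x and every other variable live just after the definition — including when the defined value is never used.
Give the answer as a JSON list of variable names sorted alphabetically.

Answer: ["u"]

Working:
Per-block:
  L0: def={u,x} ue=∅
  L1: def={u} ue={u,x}
  L2: def={t} ue=∅
  L3: def={u,x} ue={u}
  L4: def={x,y} ue={x}
  L5: def={t,u} ue=∅
  L6: def={u} ue={u}
  L7: def={u} ue=∅
  L8: def={t} ue=∅

Backward fixpoint:
  live L0: ∅→{u,x}
  live L1: {u,x}→{x}
  live L2: ∅→∅
  live L3: {u}→∅
  live L4: {x}→∅
  live L5: ∅→{u}
  live L6: {u}→∅
  live L7: ∅→∅
  live L8: ∅→∅

Interfere edges:
  t — {u}
  u — {t,x}
  x — {u,y}
  y — {x}

N(t) = ["u"]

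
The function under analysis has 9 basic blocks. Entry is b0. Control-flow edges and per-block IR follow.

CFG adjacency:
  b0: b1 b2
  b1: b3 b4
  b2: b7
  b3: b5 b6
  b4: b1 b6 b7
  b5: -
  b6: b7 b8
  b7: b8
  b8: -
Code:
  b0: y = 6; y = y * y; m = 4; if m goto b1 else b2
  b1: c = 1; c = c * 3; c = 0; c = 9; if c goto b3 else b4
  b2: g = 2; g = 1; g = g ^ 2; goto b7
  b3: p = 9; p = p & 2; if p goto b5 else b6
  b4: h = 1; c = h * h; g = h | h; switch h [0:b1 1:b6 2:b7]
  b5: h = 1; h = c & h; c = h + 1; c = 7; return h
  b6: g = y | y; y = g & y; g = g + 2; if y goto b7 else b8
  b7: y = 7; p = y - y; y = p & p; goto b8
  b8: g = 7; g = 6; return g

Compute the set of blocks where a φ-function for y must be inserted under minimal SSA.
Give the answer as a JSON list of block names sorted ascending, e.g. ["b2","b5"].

Answer: ["b7", "b8"]

Working:
idom tree: b1←b0 b2←b0 b3←b1 b4←b1 b5←b3 b6←b1 b7←b0 b8←b0
Dom∩ at merges:
  b1: preds {b0,b4}: {b0} ∩ {b0,b1,b4} = {b0}; idom=b0
  b6: preds {b3,b4}: {b0,b1,b3} ∩ {b0,b1,b4} = {b0,b1}; idom=b1
  b7: preds {b2,b4,b6}: {b0,b2} ∩ {b0,b1,b4} ∩ {b0,b1,b6} = {b0}; idom=b0
  b8: preds {b6,b7}: {b0,b1,b6} ∩ {b0,b7} = {b0}; idom=b0

Frontier:
  b1←b0: walk · to b0
  b1←b4: walk b4→b1 to b0
  b6←b3: walk b3 to b1
  b6←b4: walk b4 to b1
  b7←b2: walk b2 to b0
  b7←b4: walk b4→b1 to b0
  b7←b6: walk b6→b1 to b0
  b8←b6: walk b6→b1 to b0
  b8←b7: walk b7 to b0
  b0: DF=∅
  b1: DF={b1,b7,b8}
  b2: DF={b7}
  b3: DF={b6}
  b4: DF={b1,b6,b7}
  b5: DF=∅
  b6: DF={b7,b8}
  b7: DF={b8}
  b8: DF=∅

φ for y: defs {b0,b6,b7}
  DF⁺ = {b7,b8}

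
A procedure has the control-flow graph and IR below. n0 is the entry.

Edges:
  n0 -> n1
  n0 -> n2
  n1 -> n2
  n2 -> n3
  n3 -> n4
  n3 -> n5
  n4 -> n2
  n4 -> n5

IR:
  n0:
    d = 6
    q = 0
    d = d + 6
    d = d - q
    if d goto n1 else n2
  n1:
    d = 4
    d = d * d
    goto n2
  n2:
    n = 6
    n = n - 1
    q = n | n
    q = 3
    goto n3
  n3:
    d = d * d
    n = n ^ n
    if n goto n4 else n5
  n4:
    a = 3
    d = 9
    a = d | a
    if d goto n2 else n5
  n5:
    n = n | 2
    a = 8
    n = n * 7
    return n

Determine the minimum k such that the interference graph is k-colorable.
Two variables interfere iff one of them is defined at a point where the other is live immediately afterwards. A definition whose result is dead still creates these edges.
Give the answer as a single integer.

Block summaries:
  n0: {d,q} / ∅
  n1: {d} / ∅
  n2: {n,q} / ∅
  n3: {d,n} / {d,n}
  n4: {a,d} / ∅
  n5: {a,n} / {n}

Liveness:
  live n0: ∅→{d}
  live n1: ∅→{d}
  live n2: {d}→{d,n}
  live n3: {d,n}→{n}
  live n4: {n}→{d,n}
  live n5: {n}→∅

Conflict graph:
  a: {d,n}
  d: {a,n,q}
  n: {a,d,q}
  q: {d,n}

Chromatic number:
  lower bound: {a,d,n} mutually conflict ⇒ χ ≥ 3
  3-colouring: R0={d}  R1={n}  R2={a,q}
  χ = 3

Answer: 3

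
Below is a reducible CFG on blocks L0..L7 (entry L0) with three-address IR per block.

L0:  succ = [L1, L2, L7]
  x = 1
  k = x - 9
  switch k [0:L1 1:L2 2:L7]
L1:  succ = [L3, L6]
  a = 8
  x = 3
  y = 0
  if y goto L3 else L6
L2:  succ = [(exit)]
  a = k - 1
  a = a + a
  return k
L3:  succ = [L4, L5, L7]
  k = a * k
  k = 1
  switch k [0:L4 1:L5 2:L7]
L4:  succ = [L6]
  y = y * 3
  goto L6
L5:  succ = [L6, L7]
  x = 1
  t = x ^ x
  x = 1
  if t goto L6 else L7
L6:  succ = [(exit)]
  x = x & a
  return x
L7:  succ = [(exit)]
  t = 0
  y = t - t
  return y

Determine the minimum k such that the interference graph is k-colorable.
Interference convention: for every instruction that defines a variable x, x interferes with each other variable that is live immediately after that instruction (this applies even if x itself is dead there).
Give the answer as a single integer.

def/use:
  L0: def={k,x} ue=∅
  L1: def={a,x,y} ue=∅
  L2: def={a} ue={k}
  L3: def={k} ue={a,k}
  L4: def={y} ue={y}
  L5: def={t,x} ue=∅
  L6: def={x} ue={a,x}
  L7: def={t,y} ue=∅

Live sets:
  L0: in=∅ out={k}
  L1: in={k} out={a,k,x,y}
  L2: in={k} out=∅
  L3: in={a,k,x,y} out={a,x,y}
  L4: in={a,x,y} out={a,x}
  L5: in={a} out={a,x}
  L6: in={a,x} out=∅
  L7: in=∅ out=∅

Interference:
  a: {k,t,x,y}
  k: {a,x,y}
  t: {a,x}
  x: {a,k,t,y}
  y: {a,k,x}

Registers:
  clique {a,k,x,y} ⇒ need ≥ 4
  assign a→R0 k→R2 t→R2 x→R1 y→R3 — no edge inside a register ⇒ χ ≤ 4
  χ = 4

Answer: 4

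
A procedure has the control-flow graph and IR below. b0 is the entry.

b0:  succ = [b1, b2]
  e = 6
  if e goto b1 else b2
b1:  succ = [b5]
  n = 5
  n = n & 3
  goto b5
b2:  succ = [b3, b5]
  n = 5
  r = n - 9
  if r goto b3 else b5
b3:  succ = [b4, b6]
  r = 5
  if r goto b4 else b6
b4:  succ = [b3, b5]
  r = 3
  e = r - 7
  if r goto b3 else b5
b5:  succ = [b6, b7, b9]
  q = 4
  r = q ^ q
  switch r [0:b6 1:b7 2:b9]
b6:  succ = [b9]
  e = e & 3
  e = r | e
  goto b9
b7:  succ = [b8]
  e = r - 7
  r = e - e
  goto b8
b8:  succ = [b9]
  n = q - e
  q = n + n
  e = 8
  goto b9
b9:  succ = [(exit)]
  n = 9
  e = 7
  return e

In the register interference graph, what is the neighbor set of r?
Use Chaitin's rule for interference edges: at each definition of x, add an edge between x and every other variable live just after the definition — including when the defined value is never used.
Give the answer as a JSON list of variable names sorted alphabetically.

Answer: ["e", "q"]

Working:
Block summaries:
  b0 def {e} use ∅
  b1 def {n} use ∅
  b2 def {n,r} use ∅
  b3 def {r} use ∅
  b4 def {e,r} use ∅
  b5 def {q,r} use ∅
  b6 def {e} use {e,r}
  b7 def {e,r} use {r}
  b8 def {e,n,q} use {e,q}
  b9 def {e,n} use ∅

Live sets:
  live b0: ∅→{e}
  live b1: {e}→{e}
  live b2: {e}→{e}
  live b3: {e}→{e,r}
  live b4: ∅→{e}
  live b5: {e}→{e,q,r}
  live b6: {e,r}→∅
  live b7: {q,r}→{e,q}
  live b8: {e,q}→∅
  live b9: ∅→∅

Interference:
  e — {n,q,r}
  n — {e}
  q — {e,r}
  r — {e,q}

N(r) = ["e", "q"]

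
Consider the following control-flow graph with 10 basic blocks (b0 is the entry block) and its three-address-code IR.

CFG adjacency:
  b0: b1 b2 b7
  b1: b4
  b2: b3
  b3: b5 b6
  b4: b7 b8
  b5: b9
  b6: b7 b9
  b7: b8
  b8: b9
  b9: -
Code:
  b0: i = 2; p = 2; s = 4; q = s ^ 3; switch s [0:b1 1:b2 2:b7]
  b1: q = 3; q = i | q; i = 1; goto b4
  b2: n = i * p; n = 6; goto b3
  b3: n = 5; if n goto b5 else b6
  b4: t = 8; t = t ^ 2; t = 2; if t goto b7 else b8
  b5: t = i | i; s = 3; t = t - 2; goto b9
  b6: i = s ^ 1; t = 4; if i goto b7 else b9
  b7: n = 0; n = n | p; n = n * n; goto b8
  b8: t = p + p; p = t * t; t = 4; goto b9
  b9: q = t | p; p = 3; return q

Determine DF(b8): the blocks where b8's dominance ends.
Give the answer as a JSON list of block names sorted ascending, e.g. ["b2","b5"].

idom tree: b1←b0 b2←b0 b3←b2 b4←b1 b5←b3 b6←b3 b7←b0 b8←b0 b9←b0
Join-block Dom:
  b7: preds {b0,b4,b6}: {b0} ∩ {b0,b1,b4} ∩ {b0,b2,b3,b6} = {b0}; idom=b0
  b8: preds {b4,b7}: {b0,b1,b4} ∩ {b0,b7} = {b0}; idom=b0
  b9: preds {b5,b6,b8}: {b0,b2,b3,b5} ∩ {b0,b2,b3,b6} ∩ {b0,b8} = {b0}; idom=b0

DF walk-up:
  b7←b0: walk · to b0
  b7←b4: walk b4→b1 to b0
  b7←b6: walk b6→b3→b2 to b0
  b8←b4: walk b4→b1 to b0
  b8←b7: walk b7 to b0
  b9←b5: walk b5→b3→b2 to b0
  b9←b6: walk b6→b3→b2 to b0
  b9←b8: walk b8 to b0
  DF(b0)=∅
  DF(b1)={b7,b8}
  DF(b2)={b7,b9}
  DF(b3)={b7,b9}
  DF(b4)={b7,b8}
  DF(b5)={b9}
  DF(b6)={b7,b9}
  DF(b7)={b8}
  DF(b8)={b9}
  DF(b9)=∅

DF(b8) = ["b9"]

Answer: ["b9"]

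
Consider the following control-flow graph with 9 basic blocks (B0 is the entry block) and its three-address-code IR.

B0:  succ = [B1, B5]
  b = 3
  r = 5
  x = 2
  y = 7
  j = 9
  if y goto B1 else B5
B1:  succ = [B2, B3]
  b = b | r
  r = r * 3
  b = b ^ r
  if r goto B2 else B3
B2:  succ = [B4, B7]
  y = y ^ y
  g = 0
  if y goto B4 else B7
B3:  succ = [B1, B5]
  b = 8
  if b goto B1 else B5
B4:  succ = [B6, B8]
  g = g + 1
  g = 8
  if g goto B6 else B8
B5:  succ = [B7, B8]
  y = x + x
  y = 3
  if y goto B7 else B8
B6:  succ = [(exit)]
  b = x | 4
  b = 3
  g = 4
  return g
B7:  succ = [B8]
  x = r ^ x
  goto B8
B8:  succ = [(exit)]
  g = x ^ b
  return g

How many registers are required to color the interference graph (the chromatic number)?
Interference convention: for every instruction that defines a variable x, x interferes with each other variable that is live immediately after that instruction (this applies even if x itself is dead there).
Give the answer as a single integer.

Block summaries:
  B0: {b,j,r,x,y} / ∅
  B1: {b,r} / {b,r}
  B2: {g,y} / {y}
  B3: {b} / ∅
  B4: {g} / {g}
  B5: {y} / {x}
  B6: {b,g} / {x}
  B7: {x} / {r,x}
  B8: {g} / {b,x}

Live sets:
  live B0: ∅→{b,r,x,y}
  live B1: {b,r,x,y}→{b,r,x,y}
  live B2: {b,r,x,y}→{b,g,r,x}
  live B3: {r,x,y}→{b,r,x,y}
  live B4: {b,g,x}→{b,x}
  live B5: {b,r,x}→{b,r,x}
  live B6: {x}→∅
  live B7: {b,r,x}→{b,x}
  live B8: {b,x}→∅

Conflict graph:
  b↔{g,j,r,x,y}
  g↔{b,r,x,y}
  j↔{b,r,x,y}
  r↔{b,g,j,x,y}
  x↔{b,g,j,r,y}
  y↔{b,g,j,r,x}

Chromatic number:
  clique {b,g,r,x,y} ⇒ need ≥ 5
  assign b→c0 g→c4 j→c4 r→c1 x→c2 y→c3 — no edge inside a register ⇒ χ ≤ 5
  χ = 5

Answer: 5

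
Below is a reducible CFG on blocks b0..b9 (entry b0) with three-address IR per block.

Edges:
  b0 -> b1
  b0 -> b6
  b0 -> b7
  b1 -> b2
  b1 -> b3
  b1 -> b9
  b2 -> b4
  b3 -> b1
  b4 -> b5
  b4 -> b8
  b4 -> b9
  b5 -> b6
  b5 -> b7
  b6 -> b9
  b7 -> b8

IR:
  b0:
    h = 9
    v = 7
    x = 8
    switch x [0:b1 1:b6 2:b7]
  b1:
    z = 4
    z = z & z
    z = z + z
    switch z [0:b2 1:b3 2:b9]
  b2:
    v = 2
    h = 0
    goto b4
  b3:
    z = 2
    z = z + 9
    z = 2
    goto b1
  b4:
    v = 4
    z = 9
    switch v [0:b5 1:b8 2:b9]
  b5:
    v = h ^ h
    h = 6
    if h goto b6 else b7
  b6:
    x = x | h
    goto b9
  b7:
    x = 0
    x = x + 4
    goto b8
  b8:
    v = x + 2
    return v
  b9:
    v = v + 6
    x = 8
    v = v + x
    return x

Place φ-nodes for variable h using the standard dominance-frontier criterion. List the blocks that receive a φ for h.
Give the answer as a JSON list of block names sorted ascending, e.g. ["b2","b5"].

idom tree: b1←b0 b2←b1 b3←b1 b4←b2 b5←b4 b6←b0 b7←b0 b8←b0 b9←b0
Dom at joins:
  b1: preds {b0,b3}: {b0} ∩ {b0,b1,b3} = {b0}; idom=b0
  b6: preds {b0,b5}: {b0} ∩ {b0,b1,b2,b4,b5} = {b0}; idom=b0
  b7: preds {b0,b5}: {b0} ∩ {b0,b1,b2,b4,b5} = {b0}; idom=b0
  b8: preds {b4,b7}: {b0,b1,b2,b4} ∩ {b0,b7} = {b0}; idom=b0
  b9: preds {b1,b4,b6}: {b0,b1} ∩ {b0,b1,b2,b4} ∩ {b0,b6} = {b0}; idom=b0

DF derivation:
  b1←b0: walk · to b0
  b1←b3: walk b3→b1 to b0
  b6←b0: walk · to b0
  b6←b5: walk b5→b4→b2→b1 to b0
  b7←b0: walk · to b0
  b7←b5: walk b5→b4→b2→b1 to b0
  b8←b4: walk b4→b2→b1 to b0
  b8←b7: walk b7 to b0
  b9←b1: walk b1 to b0
  b9←b4: walk b4→b2→b1 to b0
  b9←b6: walk b6 to b0
  b0 → ∅
  b1 → {b1,b6,b7,b8,b9}
  b2 → {b6,b7,b8,b9}
  b3 → {b1}
  b4 → {b6,b7,b8,b9}
  b5 → {b6,b7}
  b6 → {b9}
  b7 → {b8}
  b8 → ∅
  b9 → ∅

φ for h: defs {b0,b2,b5}
  DF⁺ = {b6,b7,b8,b9}

Answer: ["b6", "b7", "b8", "b9"]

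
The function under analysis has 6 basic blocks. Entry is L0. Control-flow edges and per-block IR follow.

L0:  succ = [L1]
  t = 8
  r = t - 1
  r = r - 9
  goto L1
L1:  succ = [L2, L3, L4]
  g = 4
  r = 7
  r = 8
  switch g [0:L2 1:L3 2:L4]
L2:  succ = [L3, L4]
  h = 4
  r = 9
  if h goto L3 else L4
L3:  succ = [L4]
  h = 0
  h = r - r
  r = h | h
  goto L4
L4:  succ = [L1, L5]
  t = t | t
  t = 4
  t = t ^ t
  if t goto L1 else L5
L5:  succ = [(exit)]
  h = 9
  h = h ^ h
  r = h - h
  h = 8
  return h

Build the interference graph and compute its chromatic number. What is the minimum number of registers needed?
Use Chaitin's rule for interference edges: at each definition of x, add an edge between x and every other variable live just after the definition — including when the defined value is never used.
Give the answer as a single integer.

def/use:
  L0: def={r,t} ue=∅
  L1: def={g,r} ue=∅
  L2: def={h,r} ue=∅
  L3: def={h,r} ue={r}
  L4: def={t} ue={t}
  L5: def={h,r} ue=∅

Live sets:
  L0 li=∅ lo={t}
  L1 li={t} lo={r,t}
  L2 li={t} lo={r,t}
  L3 li={r,t} lo={t}
  L4 li={t} lo={t}
  L5 li=∅ lo=∅

Interference:
  g: {r,t}
  h: {r,t}
  r: {g,h,t}
  t: {g,h,r}

Colouring:
  clique {g,r,t} ⇒ need ≥ 3
  assign g→R2 h→R2 r→R0 t→R1 — no edge inside a register ⇒ χ ≤ 3
  χ = 3

Answer: 3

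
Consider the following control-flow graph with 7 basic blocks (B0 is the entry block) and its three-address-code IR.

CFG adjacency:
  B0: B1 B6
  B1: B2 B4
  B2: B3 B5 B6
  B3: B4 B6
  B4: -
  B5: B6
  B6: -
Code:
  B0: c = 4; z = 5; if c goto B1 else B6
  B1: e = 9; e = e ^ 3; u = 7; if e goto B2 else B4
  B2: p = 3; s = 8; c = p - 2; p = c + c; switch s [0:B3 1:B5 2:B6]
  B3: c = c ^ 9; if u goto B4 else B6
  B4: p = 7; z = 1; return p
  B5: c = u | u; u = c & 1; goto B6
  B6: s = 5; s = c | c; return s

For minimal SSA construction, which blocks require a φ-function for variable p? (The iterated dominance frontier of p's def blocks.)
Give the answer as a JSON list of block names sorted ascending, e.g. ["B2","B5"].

Answer: ["B4", "B6"]

Derivation:
idom tree: B1←B0 B2←B1 B3←B2 B4←B1 B5←B2 B6←B0
Join-block Dom:
  B4: preds {B1,B3}: {B0,B1} ∩ {B0,B1,B2,B3} = {B0,B1}; idom=B1
  B6: preds {B0,B2,B3,B5}: {B0} ∩ {B0,B1,B2} ∩ {B0,B1,B2,B3} ∩ {B0,B1,B2,B5} = {B0}; idom=B0

Frontier:
  join B4 pred B1: · stop@B1
  join B4 pred B3: B3→B2 stop@B1
  join B6 pred B0: · stop@B0
  join B6 pred B2: B2→B1 stop@B0
  join B6 pred B3: B3→B2→B1 stop@B0
  join B6 pred B5: B5→B2→B1 stop@B0
  B0 → ∅
  B1 → {B6}
  B2 → {B4,B6}
  B3 → {B4,B6}
  B4 → ∅
  B5 → {B6}
  B6 → ∅

φ for p: defs {B2,B4}
  DF⁺ = {B4,B6}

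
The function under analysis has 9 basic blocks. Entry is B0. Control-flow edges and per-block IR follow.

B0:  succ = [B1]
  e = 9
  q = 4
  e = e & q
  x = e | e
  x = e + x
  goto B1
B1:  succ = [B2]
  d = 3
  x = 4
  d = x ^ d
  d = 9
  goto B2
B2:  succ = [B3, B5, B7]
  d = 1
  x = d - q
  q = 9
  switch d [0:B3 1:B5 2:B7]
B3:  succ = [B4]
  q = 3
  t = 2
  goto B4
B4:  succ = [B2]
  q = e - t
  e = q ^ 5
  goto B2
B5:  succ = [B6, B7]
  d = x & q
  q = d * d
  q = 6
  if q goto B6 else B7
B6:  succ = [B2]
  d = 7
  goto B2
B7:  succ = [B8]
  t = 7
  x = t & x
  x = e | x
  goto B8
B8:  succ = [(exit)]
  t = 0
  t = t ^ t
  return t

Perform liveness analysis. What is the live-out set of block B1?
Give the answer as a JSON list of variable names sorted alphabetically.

Answer: ["e", "q"]

Analysis:
def/use:
  B0 def {e,q,x} use ∅
  B1 def {d,x} use ∅
  B2 def {d,q,x} use {q}
  B3 def {q,t} use ∅
  B4 def {e,q} use {e,t}
  B5 def {d,q} use {q,x}
  B6 def {d} use ∅
  B7 def {t,x} use {e,x}
  B8 def {t} use ∅

Live sets:
  live B0: ∅→{e,q}
  live B1: {e,q}→{e,q}
  live B2: {e,q}→{e,q,x}
  live B3: {e}→{e,t}
  live B4: {e,t}→{e,q}
  live B5: {e,q,x}→{e,q,x}
  live B6: {e,q}→{e,q}
  live B7: {e,x}→∅
  live B8: ∅→∅

live-out(B1) = ["e", "q"]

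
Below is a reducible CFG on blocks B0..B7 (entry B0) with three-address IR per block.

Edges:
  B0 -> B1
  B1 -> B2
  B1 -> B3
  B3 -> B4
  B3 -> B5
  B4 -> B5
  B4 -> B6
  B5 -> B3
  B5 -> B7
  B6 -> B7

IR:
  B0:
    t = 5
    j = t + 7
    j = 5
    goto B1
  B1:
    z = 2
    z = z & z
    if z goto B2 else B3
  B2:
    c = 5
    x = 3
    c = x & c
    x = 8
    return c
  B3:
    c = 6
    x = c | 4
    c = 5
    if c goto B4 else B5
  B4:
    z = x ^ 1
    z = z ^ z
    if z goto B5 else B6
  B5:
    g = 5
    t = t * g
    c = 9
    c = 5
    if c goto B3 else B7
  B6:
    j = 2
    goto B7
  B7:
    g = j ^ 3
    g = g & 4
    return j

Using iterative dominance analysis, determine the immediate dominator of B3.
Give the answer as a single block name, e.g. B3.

Answer: B1

Analysis:
idom tree: B1←B0 B2←B1 B3←B1 B4←B3 B5←B3 B6←B4 B7←B3
Dom at joins:
  B3: preds {B1,B5}: {B0,B1} ∩ {B0,B1,B3,B5} = {B0,B1}; idom=B1
  B5: preds {B3,B4}: {B0,B1,B3} ∩ {B0,B1,B3,B4} = {B0,B1,B3}; idom=B3
  B7: preds {B5,B6}: {B0,B1,B3,B5} ∩ {B0,B1,B3,B4,B6} = {B0,B1,B3}; idom=B3

idom(B3) = B1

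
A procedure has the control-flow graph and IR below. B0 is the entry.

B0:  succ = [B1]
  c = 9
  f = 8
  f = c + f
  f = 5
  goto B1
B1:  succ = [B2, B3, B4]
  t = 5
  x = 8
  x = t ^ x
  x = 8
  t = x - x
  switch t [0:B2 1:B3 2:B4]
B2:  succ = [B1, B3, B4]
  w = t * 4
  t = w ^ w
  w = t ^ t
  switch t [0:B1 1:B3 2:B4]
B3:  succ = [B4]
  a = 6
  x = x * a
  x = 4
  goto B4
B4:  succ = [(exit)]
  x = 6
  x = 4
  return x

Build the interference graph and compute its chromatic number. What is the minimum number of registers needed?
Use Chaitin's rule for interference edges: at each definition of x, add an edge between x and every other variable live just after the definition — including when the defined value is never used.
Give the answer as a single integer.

Answer: 3

Working:
def/use:
  B0: {c,f} / ∅
  B1: {t,x} / ∅
  B2: {t,w} / {t}
  B3: {a,x} / {x}
  B4: {x} / ∅

Liveness:
  B0 li=∅ lo=∅
  B1 li=∅ lo={t,x}
  B2 li={t,x} lo={x}
  B3 li={x} lo=∅
  B4 li=∅ lo=∅

Conflict graph:
  a — {x}
  c — {f}
  f — {c}
  t — {w,x}
  w — {t,x}
  x — {a,t,w}

Chromatic number:
  lower bound: {t,w,x} mutually conflict ⇒ χ ≥ 3
  assign a→r1 c→r0 f→r1 t→r1 w→r2 x→r0 — no edge inside a register ⇒ χ ≤ 3
  χ = 3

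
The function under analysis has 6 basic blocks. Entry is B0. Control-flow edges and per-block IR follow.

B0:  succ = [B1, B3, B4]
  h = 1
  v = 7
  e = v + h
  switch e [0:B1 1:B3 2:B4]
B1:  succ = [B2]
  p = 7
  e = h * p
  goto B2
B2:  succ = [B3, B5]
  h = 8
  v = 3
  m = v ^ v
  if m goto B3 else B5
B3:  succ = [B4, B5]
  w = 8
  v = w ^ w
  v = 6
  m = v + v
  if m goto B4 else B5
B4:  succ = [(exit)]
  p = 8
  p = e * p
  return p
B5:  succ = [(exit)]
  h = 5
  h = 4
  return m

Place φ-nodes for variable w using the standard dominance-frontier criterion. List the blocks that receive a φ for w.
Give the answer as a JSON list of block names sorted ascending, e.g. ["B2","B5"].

Answer: ["B4", "B5"]

Derivation:
idom tree: B1←B0 B2←B1 B3←B0 B4←B0 B5←B0
Join-block Dom:
  B3: preds {B0,B2}: {B0} ∩ {B0,B1,B2} = {B0}; idom=B0
  B4: preds {B0,B3}: {B0} ∩ {B0,B3} = {B0}; idom=B0
  B5: preds {B2,B3}: {B0,B1,B2} ∩ {B0,B3} = {B0}; idom=B0

DF walk-up:
  join B3 pred B0: · stop@B0
  join B3 pred B2: B2→B1 stop@B0
  join B4 pred B0: · stop@B0
  join B4 pred B3: B3 stop@B0
  join B5 pred B2: B2→B1 stop@B0
  join B5 pred B3: B3 stop@B0
  DF(B0)=∅
  DF(B1)={B3,B5}
  DF(B2)={B3,B5}
  DF(B3)={B4,B5}
  DF(B4)=∅
  DF(B5)=∅

φ for w: defs {B3}
  DF⁺ = {B4,B5}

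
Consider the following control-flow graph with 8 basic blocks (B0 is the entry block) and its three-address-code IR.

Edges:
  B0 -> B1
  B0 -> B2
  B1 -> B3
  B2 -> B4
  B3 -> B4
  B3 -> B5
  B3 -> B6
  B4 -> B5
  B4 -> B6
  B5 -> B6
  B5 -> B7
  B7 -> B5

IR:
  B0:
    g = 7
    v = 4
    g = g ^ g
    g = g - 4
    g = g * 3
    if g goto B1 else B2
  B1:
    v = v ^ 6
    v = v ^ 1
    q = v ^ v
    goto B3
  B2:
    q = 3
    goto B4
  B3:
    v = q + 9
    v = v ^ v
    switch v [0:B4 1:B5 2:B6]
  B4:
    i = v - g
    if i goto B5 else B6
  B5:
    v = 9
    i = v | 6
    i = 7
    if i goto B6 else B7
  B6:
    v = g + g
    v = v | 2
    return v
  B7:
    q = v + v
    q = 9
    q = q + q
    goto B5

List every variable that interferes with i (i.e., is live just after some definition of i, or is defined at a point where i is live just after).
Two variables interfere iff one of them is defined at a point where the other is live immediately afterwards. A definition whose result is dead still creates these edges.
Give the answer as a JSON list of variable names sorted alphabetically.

Per-block:
  B0: def={g,v} ue=∅
  B1: def={q,v} ue={v}
  B2: def={q} ue=∅
  B3: def={v} ue={q}
  B4: def={i} ue={g,v}
  B5: def={i,v} ue=∅
  B6: def={v} ue={g}
  B7: def={q} ue={v}

Backward fixpoint:
  B0 li=∅ lo={g,v}
  B1 li={g,v} lo={g,q}
  B2 li={g,v} lo={g,v}
  B3 li={g,q} lo={g,v}
  B4 li={g,v} lo={g}
  B5 li={g} lo={g,v}
  B6 li={g} lo=∅
  B7 li={g,v} lo={g}

Conflict graph:
  g — {i,q,v}
  i — {g,v}
  q — {g,v}
  v — {g,i,q}

N(i) = ["g", "v"]

Answer: ["g", "v"]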